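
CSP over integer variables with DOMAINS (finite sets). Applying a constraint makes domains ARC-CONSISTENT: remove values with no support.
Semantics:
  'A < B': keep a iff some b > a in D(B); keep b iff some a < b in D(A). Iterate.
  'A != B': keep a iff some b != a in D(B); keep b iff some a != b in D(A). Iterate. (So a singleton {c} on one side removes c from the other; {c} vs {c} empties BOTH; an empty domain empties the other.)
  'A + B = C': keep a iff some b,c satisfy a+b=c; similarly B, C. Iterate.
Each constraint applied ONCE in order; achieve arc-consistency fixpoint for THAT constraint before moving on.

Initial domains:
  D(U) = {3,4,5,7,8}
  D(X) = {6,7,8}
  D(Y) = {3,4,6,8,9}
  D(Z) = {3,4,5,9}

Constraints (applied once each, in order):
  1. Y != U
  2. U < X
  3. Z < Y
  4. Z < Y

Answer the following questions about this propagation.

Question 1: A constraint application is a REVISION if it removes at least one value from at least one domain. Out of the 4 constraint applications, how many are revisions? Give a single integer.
Answer: 2

Derivation:
Constraint 1 (Y != U) on D(Y)={3,4,6,8,9} D(U)={3,4,5,7,8}: no change => not a revision
Constraint 2 (U < X) on D(U)={3,4,5,7,8} D(X)={6,7,8}: U {3,4,5,7,8}->{3,4,5,7} => REVISION
Constraint 3 (Z < Y) on D(Z)={3,4,5,9} D(Y)={3,4,6,8,9}: Z {3,4,5,9}->{3,4,5}; Y {3,4,6,8,9}->{4,6,8,9} => REVISION
Constraint 4 (Z < Y) on D(Z)={3,4,5} D(Y)={4,6,8,9}: no change => not a revision
Total revisions = 2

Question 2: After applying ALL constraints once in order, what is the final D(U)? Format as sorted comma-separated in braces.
Constraint 1 (Y != U) on D(Y)={3,4,6,8,9} D(U)={3,4,5,7,8}: no change
Constraint 2 (U < X) on D(U)={3,4,5,7,8} D(X)={6,7,8}: U {3,4,5,7,8}->{3,4,5,7}
Constraint 3 (Z < Y) on D(Z)={3,4,5,9} D(Y)={3,4,6,8,9}: Z {3,4,5,9}->{3,4,5}; Y {3,4,6,8,9}->{4,6,8,9}
Constraint 4 (Z < Y) on D(Z)={3,4,5} D(Y)={4,6,8,9}: no change
So after all 4 constraints: D(U) = {3,4,5,7}

Answer: {3,4,5,7}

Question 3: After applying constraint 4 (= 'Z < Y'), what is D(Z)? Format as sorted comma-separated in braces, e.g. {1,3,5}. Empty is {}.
Constraint 1 (Y != U) on D(Y)={3,4,6,8,9} D(U)={3,4,5,7,8}: no change
Constraint 2 (U < X) on D(U)={3,4,5,7,8} D(X)={6,7,8}: U {3,4,5,7,8}->{3,4,5,7}
Constraint 3 (Z < Y) on D(Z)={3,4,5,9} D(Y)={3,4,6,8,9}: Z {3,4,5,9}->{3,4,5}; Y {3,4,6,8,9}->{4,6,8,9}
Constraint 4 (Z < Y) on D(Z)={3,4,5} D(Y)={4,6,8,9}: no change
So after constraint 4: D(Z) = {3,4,5}

Answer: {3,4,5}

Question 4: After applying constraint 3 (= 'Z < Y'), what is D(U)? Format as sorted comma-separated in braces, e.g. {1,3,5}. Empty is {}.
Constraint 1 (Y != U) on D(Y)={3,4,6,8,9} D(U)={3,4,5,7,8}: no change
Constraint 2 (U < X) on D(U)={3,4,5,7,8} D(X)={6,7,8}: U {3,4,5,7,8}->{3,4,5,7}
Constraint 3 (Z < Y) on D(Z)={3,4,5,9} D(Y)={3,4,6,8,9}: Z {3,4,5,9}->{3,4,5}; Y {3,4,6,8,9}->{4,6,8,9}
So after constraint 3: D(U) = {3,4,5,7}

Answer: {3,4,5,7}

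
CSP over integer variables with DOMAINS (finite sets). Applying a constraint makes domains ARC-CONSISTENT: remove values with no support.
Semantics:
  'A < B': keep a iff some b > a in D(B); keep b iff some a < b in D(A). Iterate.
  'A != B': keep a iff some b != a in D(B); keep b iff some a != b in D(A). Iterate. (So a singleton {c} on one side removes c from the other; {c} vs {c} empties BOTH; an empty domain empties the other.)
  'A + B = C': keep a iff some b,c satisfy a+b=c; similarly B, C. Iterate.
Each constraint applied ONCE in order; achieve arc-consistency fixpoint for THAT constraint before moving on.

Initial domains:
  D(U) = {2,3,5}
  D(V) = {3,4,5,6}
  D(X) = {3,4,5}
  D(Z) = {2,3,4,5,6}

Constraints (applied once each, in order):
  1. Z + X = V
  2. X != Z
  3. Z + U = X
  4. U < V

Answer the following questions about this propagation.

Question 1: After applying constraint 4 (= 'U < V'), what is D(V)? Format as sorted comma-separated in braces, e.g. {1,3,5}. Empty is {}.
Constraint 1 (Z + X = V) on D(Z)={2,3,4,5,6} D(X)={3,4,5} D(V)={3,4,5,6}: Z {2,3,4,5,6}->{2,3}; X {3,4,5}->{3,4}; V {3,4,5,6}->{5,6}
Constraint 2 (X != Z) on D(X)={3,4} D(Z)={2,3}: no change
Constraint 3 (Z + U = X) on D(Z)={2,3} D(U)={2,3,5} D(X)={3,4}: Z {2,3}->{2}; U {2,3,5}->{2}; X {3,4}->{4}
Constraint 4 (U < V) on D(U)={2} D(V)={5,6}: no change
So after constraint 4: D(V) = {5,6}

Answer: {5,6}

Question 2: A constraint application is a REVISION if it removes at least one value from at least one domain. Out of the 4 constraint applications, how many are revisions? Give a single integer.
Constraint 1 (Z + X = V) on D(Z)={2,3,4,5,6} D(X)={3,4,5} D(V)={3,4,5,6}: Z {2,3,4,5,6}->{2,3}; X {3,4,5}->{3,4}; V {3,4,5,6}->{5,6} => REVISION
Constraint 2 (X != Z) on D(X)={3,4} D(Z)={2,3}: no change => not a revision
Constraint 3 (Z + U = X) on D(Z)={2,3} D(U)={2,3,5} D(X)={3,4}: Z {2,3}->{2}; U {2,3,5}->{2}; X {3,4}->{4} => REVISION
Constraint 4 (U < V) on D(U)={2} D(V)={5,6}: no change => not a revision
Total revisions = 2

Answer: 2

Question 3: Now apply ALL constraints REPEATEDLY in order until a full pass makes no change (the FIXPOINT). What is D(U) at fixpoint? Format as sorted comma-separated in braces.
pass 0 (initial): D(U)={2,3,5}
pass 1: U {2,3,5}->{2}; V {3,4,5,6}->{5,6}; X {3,4,5}->{4}; Z {2,3,4,5,6}->{2}
pass 2: V {5,6}->{6}
pass 3: no change
Fixpoint after 3 passes: D(U) = {2}

Answer: {2}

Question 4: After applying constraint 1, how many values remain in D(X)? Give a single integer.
Answer: 2

Derivation:
Constraint 1 (Z + X = V) on D(Z)={2,3,4,5,6} D(X)={3,4,5} D(V)={3,4,5,6}: Z {2,3,4,5,6}->{2,3}; X {3,4,5}->{3,4}; V {3,4,5,6}->{5,6}
So after constraint 1: D(X)={3,4}, size = 2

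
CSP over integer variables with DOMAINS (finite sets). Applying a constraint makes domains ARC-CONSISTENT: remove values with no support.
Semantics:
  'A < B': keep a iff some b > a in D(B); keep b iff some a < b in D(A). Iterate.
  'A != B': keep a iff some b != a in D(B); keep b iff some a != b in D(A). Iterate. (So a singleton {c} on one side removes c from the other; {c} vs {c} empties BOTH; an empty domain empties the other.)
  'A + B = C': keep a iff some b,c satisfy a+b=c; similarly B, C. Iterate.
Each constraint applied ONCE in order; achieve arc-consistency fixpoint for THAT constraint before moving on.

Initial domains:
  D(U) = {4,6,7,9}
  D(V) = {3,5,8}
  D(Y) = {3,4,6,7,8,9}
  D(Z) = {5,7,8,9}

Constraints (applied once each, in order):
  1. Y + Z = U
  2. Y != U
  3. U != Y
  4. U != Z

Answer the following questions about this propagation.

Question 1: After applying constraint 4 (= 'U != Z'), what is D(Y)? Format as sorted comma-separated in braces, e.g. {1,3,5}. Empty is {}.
Constraint 1 (Y + Z = U) on D(Y)={3,4,6,7,8,9} D(Z)={5,7,8,9} D(U)={4,6,7,9}: Y {3,4,6,7,8,9}->{4}; Z {5,7,8,9}->{5}; U {4,6,7,9}->{9}
Constraint 2 (Y != U) on D(Y)={4} D(U)={9}: no change
Constraint 3 (U != Y) on D(U)={9} D(Y)={4}: no change
Constraint 4 (U != Z) on D(U)={9} D(Z)={5}: no change
So after constraint 4: D(Y) = {4}

Answer: {4}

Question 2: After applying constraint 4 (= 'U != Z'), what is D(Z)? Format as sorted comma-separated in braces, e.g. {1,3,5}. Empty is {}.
Constraint 1 (Y + Z = U) on D(Y)={3,4,6,7,8,9} D(Z)={5,7,8,9} D(U)={4,6,7,9}: Y {3,4,6,7,8,9}->{4}; Z {5,7,8,9}->{5}; U {4,6,7,9}->{9}
Constraint 2 (Y != U) on D(Y)={4} D(U)={9}: no change
Constraint 3 (U != Y) on D(U)={9} D(Y)={4}: no change
Constraint 4 (U != Z) on D(U)={9} D(Z)={5}: no change
So after constraint 4: D(Z) = {5}

Answer: {5}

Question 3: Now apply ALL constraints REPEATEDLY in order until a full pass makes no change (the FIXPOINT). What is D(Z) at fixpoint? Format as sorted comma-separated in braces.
Answer: {5}

Derivation:
pass 0 (initial): D(Z)={5,7,8,9}
pass 1: U {4,6,7,9}->{9}; Y {3,4,6,7,8,9}->{4}; Z {5,7,8,9}->{5}
pass 2: no change
Fixpoint after 2 passes: D(Z) = {5}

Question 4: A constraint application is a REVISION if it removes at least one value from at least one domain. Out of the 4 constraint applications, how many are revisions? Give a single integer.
Answer: 1

Derivation:
Constraint 1 (Y + Z = U) on D(Y)={3,4,6,7,8,9} D(Z)={5,7,8,9} D(U)={4,6,7,9}: Y {3,4,6,7,8,9}->{4}; Z {5,7,8,9}->{5}; U {4,6,7,9}->{9} => REVISION
Constraint 2 (Y != U) on D(Y)={4} D(U)={9}: no change => not a revision
Constraint 3 (U != Y) on D(U)={9} D(Y)={4}: no change => not a revision
Constraint 4 (U != Z) on D(U)={9} D(Z)={5}: no change => not a revision
Total revisions = 1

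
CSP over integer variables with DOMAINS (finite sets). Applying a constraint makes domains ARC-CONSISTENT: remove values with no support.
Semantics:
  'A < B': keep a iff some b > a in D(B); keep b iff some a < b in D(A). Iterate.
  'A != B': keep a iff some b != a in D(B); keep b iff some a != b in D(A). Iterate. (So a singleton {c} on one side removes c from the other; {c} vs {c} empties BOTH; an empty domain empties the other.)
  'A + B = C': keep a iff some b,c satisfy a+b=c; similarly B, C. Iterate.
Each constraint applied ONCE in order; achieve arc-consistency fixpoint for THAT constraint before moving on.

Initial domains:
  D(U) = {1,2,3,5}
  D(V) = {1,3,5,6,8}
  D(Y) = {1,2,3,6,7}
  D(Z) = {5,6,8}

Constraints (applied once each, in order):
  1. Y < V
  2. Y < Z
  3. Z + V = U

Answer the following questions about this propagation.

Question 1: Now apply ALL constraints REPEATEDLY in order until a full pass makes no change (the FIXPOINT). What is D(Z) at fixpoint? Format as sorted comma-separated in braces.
Answer: {}

Derivation:
pass 0 (initial): D(Z)={5,6,8}
pass 1: U {1,2,3,5}->{}; V {1,3,5,6,8}->{}; Z {5,6,8}->{}
pass 2: Y {1,2,3,6,7}->{}
pass 3: no change
Fixpoint after 3 passes: D(Z) = {}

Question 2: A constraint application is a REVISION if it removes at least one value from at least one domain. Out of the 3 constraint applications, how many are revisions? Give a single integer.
Constraint 1 (Y < V) on D(Y)={1,2,3,6,7} D(V)={1,3,5,6,8}: V {1,3,5,6,8}->{3,5,6,8} => REVISION
Constraint 2 (Y < Z) on D(Y)={1,2,3,6,7} D(Z)={5,6,8}: no change => not a revision
Constraint 3 (Z + V = U) on D(Z)={5,6,8} D(V)={3,5,6,8} D(U)={1,2,3,5}: Z {5,6,8}->{}; V {3,5,6,8}->{}; U {1,2,3,5}->{} => REVISION
Total revisions = 2

Answer: 2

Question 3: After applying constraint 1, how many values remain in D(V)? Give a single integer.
Constraint 1 (Y < V) on D(Y)={1,2,3,6,7} D(V)={1,3,5,6,8}: V {1,3,5,6,8}->{3,5,6,8}
So after constraint 1: D(V)={3,5,6,8}, size = 4

Answer: 4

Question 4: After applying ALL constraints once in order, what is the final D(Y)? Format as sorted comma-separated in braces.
Answer: {1,2,3,6,7}

Derivation:
Constraint 1 (Y < V) on D(Y)={1,2,3,6,7} D(V)={1,3,5,6,8}: V {1,3,5,6,8}->{3,5,6,8}
Constraint 2 (Y < Z) on D(Y)={1,2,3,6,7} D(Z)={5,6,8}: no change
Constraint 3 (Z + V = U) on D(Z)={5,6,8} D(V)={3,5,6,8} D(U)={1,2,3,5}: Z {5,6,8}->{}; V {3,5,6,8}->{}; U {1,2,3,5}->{}
So after all 3 constraints: D(Y) = {1,2,3,6,7}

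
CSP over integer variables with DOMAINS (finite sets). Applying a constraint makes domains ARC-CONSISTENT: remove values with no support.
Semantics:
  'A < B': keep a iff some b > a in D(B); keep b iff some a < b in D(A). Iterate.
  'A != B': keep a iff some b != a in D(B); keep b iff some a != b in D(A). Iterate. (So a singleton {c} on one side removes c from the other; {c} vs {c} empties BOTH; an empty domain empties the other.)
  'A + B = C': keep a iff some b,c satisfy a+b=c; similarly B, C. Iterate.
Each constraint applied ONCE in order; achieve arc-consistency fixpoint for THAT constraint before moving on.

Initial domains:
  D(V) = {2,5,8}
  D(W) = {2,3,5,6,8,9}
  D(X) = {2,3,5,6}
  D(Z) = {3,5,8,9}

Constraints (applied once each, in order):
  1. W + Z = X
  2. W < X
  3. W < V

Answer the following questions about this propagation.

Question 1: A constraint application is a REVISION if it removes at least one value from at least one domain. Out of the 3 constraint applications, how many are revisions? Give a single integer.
Constraint 1 (W + Z = X) on D(W)={2,3,5,6,8,9} D(Z)={3,5,8,9} D(X)={2,3,5,6}: W {2,3,5,6,8,9}->{2,3}; Z {3,5,8,9}->{3}; X {2,3,5,6}->{5,6} => REVISION
Constraint 2 (W < X) on D(W)={2,3} D(X)={5,6}: no change => not a revision
Constraint 3 (W < V) on D(W)={2,3} D(V)={2,5,8}: V {2,5,8}->{5,8} => REVISION
Total revisions = 2

Answer: 2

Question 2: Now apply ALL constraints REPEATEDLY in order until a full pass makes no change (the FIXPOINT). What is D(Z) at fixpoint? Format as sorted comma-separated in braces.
Answer: {3}

Derivation:
pass 0 (initial): D(Z)={3,5,8,9}
pass 1: V {2,5,8}->{5,8}; W {2,3,5,6,8,9}->{2,3}; X {2,3,5,6}->{5,6}; Z {3,5,8,9}->{3}
pass 2: no change
Fixpoint after 2 passes: D(Z) = {3}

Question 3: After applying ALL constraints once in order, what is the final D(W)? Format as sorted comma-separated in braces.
Answer: {2,3}

Derivation:
Constraint 1 (W + Z = X) on D(W)={2,3,5,6,8,9} D(Z)={3,5,8,9} D(X)={2,3,5,6}: W {2,3,5,6,8,9}->{2,3}; Z {3,5,8,9}->{3}; X {2,3,5,6}->{5,6}
Constraint 2 (W < X) on D(W)={2,3} D(X)={5,6}: no change
Constraint 3 (W < V) on D(W)={2,3} D(V)={2,5,8}: V {2,5,8}->{5,8}
So after all 3 constraints: D(W) = {2,3}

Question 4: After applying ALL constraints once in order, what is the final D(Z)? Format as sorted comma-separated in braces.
Answer: {3}

Derivation:
Constraint 1 (W + Z = X) on D(W)={2,3,5,6,8,9} D(Z)={3,5,8,9} D(X)={2,3,5,6}: W {2,3,5,6,8,9}->{2,3}; Z {3,5,8,9}->{3}; X {2,3,5,6}->{5,6}
Constraint 2 (W < X) on D(W)={2,3} D(X)={5,6}: no change
Constraint 3 (W < V) on D(W)={2,3} D(V)={2,5,8}: V {2,5,8}->{5,8}
So after all 3 constraints: D(Z) = {3}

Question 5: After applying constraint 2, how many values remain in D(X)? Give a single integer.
Constraint 1 (W + Z = X) on D(W)={2,3,5,6,8,9} D(Z)={3,5,8,9} D(X)={2,3,5,6}: W {2,3,5,6,8,9}->{2,3}; Z {3,5,8,9}->{3}; X {2,3,5,6}->{5,6}
Constraint 2 (W < X) on D(W)={2,3} D(X)={5,6}: no change
So after constraint 2: D(X)={5,6}, size = 2

Answer: 2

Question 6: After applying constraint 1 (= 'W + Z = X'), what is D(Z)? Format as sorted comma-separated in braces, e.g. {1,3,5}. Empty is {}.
Constraint 1 (W + Z = X) on D(W)={2,3,5,6,8,9} D(Z)={3,5,8,9} D(X)={2,3,5,6}: W {2,3,5,6,8,9}->{2,3}; Z {3,5,8,9}->{3}; X {2,3,5,6}->{5,6}
So after constraint 1: D(Z) = {3}

Answer: {3}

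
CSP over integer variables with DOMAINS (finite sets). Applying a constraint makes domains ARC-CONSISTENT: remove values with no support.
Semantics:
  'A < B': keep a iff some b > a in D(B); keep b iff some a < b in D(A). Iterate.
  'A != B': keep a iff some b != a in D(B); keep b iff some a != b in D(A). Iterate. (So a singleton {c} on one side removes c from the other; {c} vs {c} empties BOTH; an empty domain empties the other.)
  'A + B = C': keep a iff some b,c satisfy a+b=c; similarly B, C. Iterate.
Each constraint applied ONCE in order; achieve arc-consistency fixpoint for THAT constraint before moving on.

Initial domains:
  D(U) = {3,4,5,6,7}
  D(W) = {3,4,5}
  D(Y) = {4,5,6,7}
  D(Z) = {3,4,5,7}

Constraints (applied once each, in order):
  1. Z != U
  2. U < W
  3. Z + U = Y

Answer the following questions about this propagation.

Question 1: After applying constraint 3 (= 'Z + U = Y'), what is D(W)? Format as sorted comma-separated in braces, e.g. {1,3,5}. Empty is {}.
Answer: {4,5}

Derivation:
Constraint 1 (Z != U) on D(Z)={3,4,5,7} D(U)={3,4,5,6,7}: no change
Constraint 2 (U < W) on D(U)={3,4,5,6,7} D(W)={3,4,5}: U {3,4,5,6,7}->{3,4}; W {3,4,5}->{4,5}
Constraint 3 (Z + U = Y) on D(Z)={3,4,5,7} D(U)={3,4} D(Y)={4,5,6,7}: Z {3,4,5,7}->{3,4}; Y {4,5,6,7}->{6,7}
So after constraint 3: D(W) = {4,5}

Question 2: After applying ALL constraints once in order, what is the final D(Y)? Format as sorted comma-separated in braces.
Answer: {6,7}

Derivation:
Constraint 1 (Z != U) on D(Z)={3,4,5,7} D(U)={3,4,5,6,7}: no change
Constraint 2 (U < W) on D(U)={3,4,5,6,7} D(W)={3,4,5}: U {3,4,5,6,7}->{3,4}; W {3,4,5}->{4,5}
Constraint 3 (Z + U = Y) on D(Z)={3,4,5,7} D(U)={3,4} D(Y)={4,5,6,7}: Z {3,4,5,7}->{3,4}; Y {4,5,6,7}->{6,7}
So after all 3 constraints: D(Y) = {6,7}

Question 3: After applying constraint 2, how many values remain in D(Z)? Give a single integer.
Answer: 4

Derivation:
Constraint 1 (Z != U) on D(Z)={3,4,5,7} D(U)={3,4,5,6,7}: no change
Constraint 2 (U < W) on D(U)={3,4,5,6,7} D(W)={3,4,5}: U {3,4,5,6,7}->{3,4}; W {3,4,5}->{4,5}
So after constraint 2: D(Z)={3,4,5,7}, size = 4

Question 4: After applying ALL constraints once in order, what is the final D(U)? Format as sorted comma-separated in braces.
Constraint 1 (Z != U) on D(Z)={3,4,5,7} D(U)={3,4,5,6,7}: no change
Constraint 2 (U < W) on D(U)={3,4,5,6,7} D(W)={3,4,5}: U {3,4,5,6,7}->{3,4}; W {3,4,5}->{4,5}
Constraint 3 (Z + U = Y) on D(Z)={3,4,5,7} D(U)={3,4} D(Y)={4,5,6,7}: Z {3,4,5,7}->{3,4}; Y {4,5,6,7}->{6,7}
So after all 3 constraints: D(U) = {3,4}

Answer: {3,4}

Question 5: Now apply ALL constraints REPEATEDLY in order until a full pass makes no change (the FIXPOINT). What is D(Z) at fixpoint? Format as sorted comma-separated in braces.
Answer: {3,4}

Derivation:
pass 0 (initial): D(Z)={3,4,5,7}
pass 1: U {3,4,5,6,7}->{3,4}; W {3,4,5}->{4,5}; Y {4,5,6,7}->{6,7}; Z {3,4,5,7}->{3,4}
pass 2: no change
Fixpoint after 2 passes: D(Z) = {3,4}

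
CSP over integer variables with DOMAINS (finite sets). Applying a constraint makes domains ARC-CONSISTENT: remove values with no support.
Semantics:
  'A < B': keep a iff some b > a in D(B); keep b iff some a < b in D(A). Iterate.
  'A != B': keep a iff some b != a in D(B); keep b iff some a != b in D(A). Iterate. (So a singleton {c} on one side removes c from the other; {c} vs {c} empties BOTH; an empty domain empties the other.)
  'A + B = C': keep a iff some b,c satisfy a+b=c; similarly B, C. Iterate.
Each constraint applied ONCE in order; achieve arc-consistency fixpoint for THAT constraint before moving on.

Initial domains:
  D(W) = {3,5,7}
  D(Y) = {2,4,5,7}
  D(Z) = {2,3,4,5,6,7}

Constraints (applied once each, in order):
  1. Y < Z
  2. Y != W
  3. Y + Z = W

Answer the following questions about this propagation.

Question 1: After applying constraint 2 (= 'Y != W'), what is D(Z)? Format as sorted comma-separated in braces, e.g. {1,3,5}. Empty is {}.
Constraint 1 (Y < Z) on D(Y)={2,4,5,7} D(Z)={2,3,4,5,6,7}: Y {2,4,5,7}->{2,4,5}; Z {2,3,4,5,6,7}->{3,4,5,6,7}
Constraint 2 (Y != W) on D(Y)={2,4,5} D(W)={3,5,7}: no change
So after constraint 2: D(Z) = {3,4,5,6,7}

Answer: {3,4,5,6,7}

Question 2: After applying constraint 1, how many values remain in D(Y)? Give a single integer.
Answer: 3

Derivation:
Constraint 1 (Y < Z) on D(Y)={2,4,5,7} D(Z)={2,3,4,5,6,7}: Y {2,4,5,7}->{2,4,5}; Z {2,3,4,5,6,7}->{3,4,5,6,7}
So after constraint 1: D(Y)={2,4,5}, size = 3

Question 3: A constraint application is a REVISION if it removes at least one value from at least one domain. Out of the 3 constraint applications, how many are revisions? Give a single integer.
Constraint 1 (Y < Z) on D(Y)={2,4,5,7} D(Z)={2,3,4,5,6,7}: Y {2,4,5,7}->{2,4,5}; Z {2,3,4,5,6,7}->{3,4,5,6,7} => REVISION
Constraint 2 (Y != W) on D(Y)={2,4,5} D(W)={3,5,7}: no change => not a revision
Constraint 3 (Y + Z = W) on D(Y)={2,4,5} D(Z)={3,4,5,6,7} D(W)={3,5,7}: Y {2,4,5}->{2,4}; Z {3,4,5,6,7}->{3,5}; W {3,5,7}->{5,7} => REVISION
Total revisions = 2

Answer: 2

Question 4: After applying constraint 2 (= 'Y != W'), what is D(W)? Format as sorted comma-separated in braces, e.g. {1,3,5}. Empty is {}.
Constraint 1 (Y < Z) on D(Y)={2,4,5,7} D(Z)={2,3,4,5,6,7}: Y {2,4,5,7}->{2,4,5}; Z {2,3,4,5,6,7}->{3,4,5,6,7}
Constraint 2 (Y != W) on D(Y)={2,4,5} D(W)={3,5,7}: no change
So after constraint 2: D(W) = {3,5,7}

Answer: {3,5,7}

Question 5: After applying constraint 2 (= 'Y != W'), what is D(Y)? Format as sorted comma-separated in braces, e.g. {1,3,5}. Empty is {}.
Answer: {2,4,5}

Derivation:
Constraint 1 (Y < Z) on D(Y)={2,4,5,7} D(Z)={2,3,4,5,6,7}: Y {2,4,5,7}->{2,4,5}; Z {2,3,4,5,6,7}->{3,4,5,6,7}
Constraint 2 (Y != W) on D(Y)={2,4,5} D(W)={3,5,7}: no change
So after constraint 2: D(Y) = {2,4,5}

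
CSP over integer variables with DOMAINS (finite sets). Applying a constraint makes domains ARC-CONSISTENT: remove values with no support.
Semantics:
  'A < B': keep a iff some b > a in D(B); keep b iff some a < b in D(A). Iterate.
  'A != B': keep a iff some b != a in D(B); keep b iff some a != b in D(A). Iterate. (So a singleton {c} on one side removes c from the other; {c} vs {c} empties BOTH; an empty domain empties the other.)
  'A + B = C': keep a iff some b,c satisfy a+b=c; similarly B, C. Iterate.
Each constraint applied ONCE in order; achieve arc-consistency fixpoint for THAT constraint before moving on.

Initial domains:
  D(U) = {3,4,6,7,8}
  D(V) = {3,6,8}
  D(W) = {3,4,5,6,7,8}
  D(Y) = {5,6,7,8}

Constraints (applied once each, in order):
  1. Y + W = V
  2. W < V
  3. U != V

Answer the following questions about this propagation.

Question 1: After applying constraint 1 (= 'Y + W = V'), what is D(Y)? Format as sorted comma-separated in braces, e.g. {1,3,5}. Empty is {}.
Answer: {5}

Derivation:
Constraint 1 (Y + W = V) on D(Y)={5,6,7,8} D(W)={3,4,5,6,7,8} D(V)={3,6,8}: Y {5,6,7,8}->{5}; W {3,4,5,6,7,8}->{3}; V {3,6,8}->{8}
So after constraint 1: D(Y) = {5}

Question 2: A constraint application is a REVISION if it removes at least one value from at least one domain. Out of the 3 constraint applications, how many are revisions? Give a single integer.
Answer: 2

Derivation:
Constraint 1 (Y + W = V) on D(Y)={5,6,7,8} D(W)={3,4,5,6,7,8} D(V)={3,6,8}: Y {5,6,7,8}->{5}; W {3,4,5,6,7,8}->{3}; V {3,6,8}->{8} => REVISION
Constraint 2 (W < V) on D(W)={3} D(V)={8}: no change => not a revision
Constraint 3 (U != V) on D(U)={3,4,6,7,8} D(V)={8}: U {3,4,6,7,8}->{3,4,6,7} => REVISION
Total revisions = 2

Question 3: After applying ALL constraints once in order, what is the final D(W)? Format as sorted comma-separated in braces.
Constraint 1 (Y + W = V) on D(Y)={5,6,7,8} D(W)={3,4,5,6,7,8} D(V)={3,6,8}: Y {5,6,7,8}->{5}; W {3,4,5,6,7,8}->{3}; V {3,6,8}->{8}
Constraint 2 (W < V) on D(W)={3} D(V)={8}: no change
Constraint 3 (U != V) on D(U)={3,4,6,7,8} D(V)={8}: U {3,4,6,7,8}->{3,4,6,7}
So after all 3 constraints: D(W) = {3}

Answer: {3}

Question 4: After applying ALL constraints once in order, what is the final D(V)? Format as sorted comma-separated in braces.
Answer: {8}

Derivation:
Constraint 1 (Y + W = V) on D(Y)={5,6,7,8} D(W)={3,4,5,6,7,8} D(V)={3,6,8}: Y {5,6,7,8}->{5}; W {3,4,5,6,7,8}->{3}; V {3,6,8}->{8}
Constraint 2 (W < V) on D(W)={3} D(V)={8}: no change
Constraint 3 (U != V) on D(U)={3,4,6,7,8} D(V)={8}: U {3,4,6,7,8}->{3,4,6,7}
So after all 3 constraints: D(V) = {8}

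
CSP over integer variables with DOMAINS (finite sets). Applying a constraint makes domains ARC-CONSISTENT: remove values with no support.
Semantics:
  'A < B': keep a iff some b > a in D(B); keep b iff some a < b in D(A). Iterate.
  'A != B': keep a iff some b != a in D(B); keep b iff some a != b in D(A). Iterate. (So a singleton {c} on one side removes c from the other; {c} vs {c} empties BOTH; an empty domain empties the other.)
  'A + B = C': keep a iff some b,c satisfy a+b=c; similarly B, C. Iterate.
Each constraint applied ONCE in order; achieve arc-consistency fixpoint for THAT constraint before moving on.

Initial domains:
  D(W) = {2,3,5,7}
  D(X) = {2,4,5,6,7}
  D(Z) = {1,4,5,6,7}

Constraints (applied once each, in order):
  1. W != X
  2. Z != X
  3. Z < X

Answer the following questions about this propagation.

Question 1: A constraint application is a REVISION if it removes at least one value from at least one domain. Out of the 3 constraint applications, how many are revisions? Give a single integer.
Answer: 1

Derivation:
Constraint 1 (W != X) on D(W)={2,3,5,7} D(X)={2,4,5,6,7}: no change => not a revision
Constraint 2 (Z != X) on D(Z)={1,4,5,6,7} D(X)={2,4,5,6,7}: no change => not a revision
Constraint 3 (Z < X) on D(Z)={1,4,5,6,7} D(X)={2,4,5,6,7}: Z {1,4,5,6,7}->{1,4,5,6} => REVISION
Total revisions = 1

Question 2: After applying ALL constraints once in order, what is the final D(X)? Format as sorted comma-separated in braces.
Answer: {2,4,5,6,7}

Derivation:
Constraint 1 (W != X) on D(W)={2,3,5,7} D(X)={2,4,5,6,7}: no change
Constraint 2 (Z != X) on D(Z)={1,4,5,6,7} D(X)={2,4,5,6,7}: no change
Constraint 3 (Z < X) on D(Z)={1,4,5,6,7} D(X)={2,4,5,6,7}: Z {1,4,5,6,7}->{1,4,5,6}
So after all 3 constraints: D(X) = {2,4,5,6,7}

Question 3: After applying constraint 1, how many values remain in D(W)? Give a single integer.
Constraint 1 (W != X) on D(W)={2,3,5,7} D(X)={2,4,5,6,7}: no change
So after constraint 1: D(W)={2,3,5,7}, size = 4

Answer: 4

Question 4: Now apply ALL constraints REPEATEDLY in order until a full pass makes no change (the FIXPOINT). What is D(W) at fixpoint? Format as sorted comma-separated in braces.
Answer: {2,3,5,7}

Derivation:
pass 0 (initial): D(W)={2,3,5,7}
pass 1: Z {1,4,5,6,7}->{1,4,5,6}
pass 2: no change
Fixpoint after 2 passes: D(W) = {2,3,5,7}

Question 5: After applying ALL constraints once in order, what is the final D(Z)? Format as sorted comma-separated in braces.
Constraint 1 (W != X) on D(W)={2,3,5,7} D(X)={2,4,5,6,7}: no change
Constraint 2 (Z != X) on D(Z)={1,4,5,6,7} D(X)={2,4,5,6,7}: no change
Constraint 3 (Z < X) on D(Z)={1,4,5,6,7} D(X)={2,4,5,6,7}: Z {1,4,5,6,7}->{1,4,5,6}
So after all 3 constraints: D(Z) = {1,4,5,6}

Answer: {1,4,5,6}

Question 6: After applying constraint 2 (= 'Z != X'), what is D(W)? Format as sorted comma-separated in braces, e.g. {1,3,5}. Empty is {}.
Answer: {2,3,5,7}

Derivation:
Constraint 1 (W != X) on D(W)={2,3,5,7} D(X)={2,4,5,6,7}: no change
Constraint 2 (Z != X) on D(Z)={1,4,5,6,7} D(X)={2,4,5,6,7}: no change
So after constraint 2: D(W) = {2,3,5,7}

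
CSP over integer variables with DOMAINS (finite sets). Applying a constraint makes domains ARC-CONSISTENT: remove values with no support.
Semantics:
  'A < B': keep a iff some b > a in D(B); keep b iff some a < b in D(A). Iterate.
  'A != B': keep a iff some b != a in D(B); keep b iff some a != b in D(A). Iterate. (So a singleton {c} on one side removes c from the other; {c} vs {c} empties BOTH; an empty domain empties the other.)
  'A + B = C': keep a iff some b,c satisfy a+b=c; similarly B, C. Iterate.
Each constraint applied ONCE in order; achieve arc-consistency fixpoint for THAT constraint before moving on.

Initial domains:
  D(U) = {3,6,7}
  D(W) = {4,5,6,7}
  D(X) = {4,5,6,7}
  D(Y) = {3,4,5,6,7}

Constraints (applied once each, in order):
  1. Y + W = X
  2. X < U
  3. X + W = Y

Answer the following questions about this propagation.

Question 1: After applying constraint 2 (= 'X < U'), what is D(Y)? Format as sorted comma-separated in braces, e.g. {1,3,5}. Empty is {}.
Constraint 1 (Y + W = X) on D(Y)={3,4,5,6,7} D(W)={4,5,6,7} D(X)={4,5,6,7}: Y {3,4,5,6,7}->{3}; W {4,5,6,7}->{4}; X {4,5,6,7}->{7}
Constraint 2 (X < U) on D(X)={7} D(U)={3,6,7}: X {7}->{}; U {3,6,7}->{}
So after constraint 2: D(Y) = {3}

Answer: {3}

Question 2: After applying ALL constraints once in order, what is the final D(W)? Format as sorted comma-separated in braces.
Constraint 1 (Y + W = X) on D(Y)={3,4,5,6,7} D(W)={4,5,6,7} D(X)={4,5,6,7}: Y {3,4,5,6,7}->{3}; W {4,5,6,7}->{4}; X {4,5,6,7}->{7}
Constraint 2 (X < U) on D(X)={7} D(U)={3,6,7}: X {7}->{}; U {3,6,7}->{}
Constraint 3 (X + W = Y) on D(X)={} D(W)={4} D(Y)={3}: W {4}->{}; Y {3}->{}
So after all 3 constraints: D(W) = {}

Answer: {}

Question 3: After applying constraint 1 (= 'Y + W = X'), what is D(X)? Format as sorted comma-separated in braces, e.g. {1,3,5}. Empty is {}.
Answer: {7}

Derivation:
Constraint 1 (Y + W = X) on D(Y)={3,4,5,6,7} D(W)={4,5,6,7} D(X)={4,5,6,7}: Y {3,4,5,6,7}->{3}; W {4,5,6,7}->{4}; X {4,5,6,7}->{7}
So after constraint 1: D(X) = {7}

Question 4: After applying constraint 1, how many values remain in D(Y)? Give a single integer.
Answer: 1

Derivation:
Constraint 1 (Y + W = X) on D(Y)={3,4,5,6,7} D(W)={4,5,6,7} D(X)={4,5,6,7}: Y {3,4,5,6,7}->{3}; W {4,5,6,7}->{4}; X {4,5,6,7}->{7}
So after constraint 1: D(Y)={3}, size = 1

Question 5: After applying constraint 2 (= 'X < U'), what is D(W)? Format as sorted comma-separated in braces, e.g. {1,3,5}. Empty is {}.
Answer: {4}

Derivation:
Constraint 1 (Y + W = X) on D(Y)={3,4,5,6,7} D(W)={4,5,6,7} D(X)={4,5,6,7}: Y {3,4,5,6,7}->{3}; W {4,5,6,7}->{4}; X {4,5,6,7}->{7}
Constraint 2 (X < U) on D(X)={7} D(U)={3,6,7}: X {7}->{}; U {3,6,7}->{}
So after constraint 2: D(W) = {4}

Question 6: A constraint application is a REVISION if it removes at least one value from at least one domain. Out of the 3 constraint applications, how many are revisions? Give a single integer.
Answer: 3

Derivation:
Constraint 1 (Y + W = X) on D(Y)={3,4,5,6,7} D(W)={4,5,6,7} D(X)={4,5,6,7}: Y {3,4,5,6,7}->{3}; W {4,5,6,7}->{4}; X {4,5,6,7}->{7} => REVISION
Constraint 2 (X < U) on D(X)={7} D(U)={3,6,7}: X {7}->{}; U {3,6,7}->{} => REVISION
Constraint 3 (X + W = Y) on D(X)={} D(W)={4} D(Y)={3}: W {4}->{}; Y {3}->{} => REVISION
Total revisions = 3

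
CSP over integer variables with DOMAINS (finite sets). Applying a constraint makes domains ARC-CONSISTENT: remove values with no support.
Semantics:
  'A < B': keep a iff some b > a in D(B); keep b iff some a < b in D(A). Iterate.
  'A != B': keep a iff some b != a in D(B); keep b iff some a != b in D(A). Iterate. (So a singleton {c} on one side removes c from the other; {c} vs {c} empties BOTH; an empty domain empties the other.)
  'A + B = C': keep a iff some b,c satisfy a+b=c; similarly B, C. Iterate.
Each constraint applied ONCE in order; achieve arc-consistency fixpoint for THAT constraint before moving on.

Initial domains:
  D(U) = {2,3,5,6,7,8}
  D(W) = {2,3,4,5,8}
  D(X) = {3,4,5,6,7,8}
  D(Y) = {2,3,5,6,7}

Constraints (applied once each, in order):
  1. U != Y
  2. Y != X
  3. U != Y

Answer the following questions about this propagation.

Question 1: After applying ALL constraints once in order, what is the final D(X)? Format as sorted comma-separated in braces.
Answer: {3,4,5,6,7,8}

Derivation:
Constraint 1 (U != Y) on D(U)={2,3,5,6,7,8} D(Y)={2,3,5,6,7}: no change
Constraint 2 (Y != X) on D(Y)={2,3,5,6,7} D(X)={3,4,5,6,7,8}: no change
Constraint 3 (U != Y) on D(U)={2,3,5,6,7,8} D(Y)={2,3,5,6,7}: no change
So after all 3 constraints: D(X) = {3,4,5,6,7,8}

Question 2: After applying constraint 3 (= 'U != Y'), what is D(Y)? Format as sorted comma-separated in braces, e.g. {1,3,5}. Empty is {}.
Answer: {2,3,5,6,7}

Derivation:
Constraint 1 (U != Y) on D(U)={2,3,5,6,7,8} D(Y)={2,3,5,6,7}: no change
Constraint 2 (Y != X) on D(Y)={2,3,5,6,7} D(X)={3,4,5,6,7,8}: no change
Constraint 3 (U != Y) on D(U)={2,3,5,6,7,8} D(Y)={2,3,5,6,7}: no change
So after constraint 3: D(Y) = {2,3,5,6,7}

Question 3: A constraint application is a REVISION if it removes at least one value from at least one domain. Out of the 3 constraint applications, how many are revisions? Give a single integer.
Answer: 0

Derivation:
Constraint 1 (U != Y) on D(U)={2,3,5,6,7,8} D(Y)={2,3,5,6,7}: no change => not a revision
Constraint 2 (Y != X) on D(Y)={2,3,5,6,7} D(X)={3,4,5,6,7,8}: no change => not a revision
Constraint 3 (U != Y) on D(U)={2,3,5,6,7,8} D(Y)={2,3,5,6,7}: no change => not a revision
Total revisions = 0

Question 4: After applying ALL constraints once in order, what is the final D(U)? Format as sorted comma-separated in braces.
Constraint 1 (U != Y) on D(U)={2,3,5,6,7,8} D(Y)={2,3,5,6,7}: no change
Constraint 2 (Y != X) on D(Y)={2,3,5,6,7} D(X)={3,4,5,6,7,8}: no change
Constraint 3 (U != Y) on D(U)={2,3,5,6,7,8} D(Y)={2,3,5,6,7}: no change
So after all 3 constraints: D(U) = {2,3,5,6,7,8}

Answer: {2,3,5,6,7,8}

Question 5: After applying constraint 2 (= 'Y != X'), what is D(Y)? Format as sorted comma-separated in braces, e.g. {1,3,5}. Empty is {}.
Constraint 1 (U != Y) on D(U)={2,3,5,6,7,8} D(Y)={2,3,5,6,7}: no change
Constraint 2 (Y != X) on D(Y)={2,3,5,6,7} D(X)={3,4,5,6,7,8}: no change
So after constraint 2: D(Y) = {2,3,5,6,7}

Answer: {2,3,5,6,7}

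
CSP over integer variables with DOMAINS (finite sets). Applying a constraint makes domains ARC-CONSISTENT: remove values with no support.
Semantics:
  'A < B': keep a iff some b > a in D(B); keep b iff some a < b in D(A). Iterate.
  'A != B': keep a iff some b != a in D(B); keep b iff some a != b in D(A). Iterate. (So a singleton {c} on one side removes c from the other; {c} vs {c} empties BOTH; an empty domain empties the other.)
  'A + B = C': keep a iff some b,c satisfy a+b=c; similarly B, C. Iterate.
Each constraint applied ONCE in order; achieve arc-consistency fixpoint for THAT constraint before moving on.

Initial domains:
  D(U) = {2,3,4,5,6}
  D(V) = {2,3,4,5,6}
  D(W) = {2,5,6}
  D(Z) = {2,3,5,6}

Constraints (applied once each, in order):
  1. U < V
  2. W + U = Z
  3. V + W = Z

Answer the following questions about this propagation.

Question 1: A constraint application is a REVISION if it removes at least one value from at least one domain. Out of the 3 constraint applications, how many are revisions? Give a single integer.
Constraint 1 (U < V) on D(U)={2,3,4,5,6} D(V)={2,3,4,5,6}: U {2,3,4,5,6}->{2,3,4,5}; V {2,3,4,5,6}->{3,4,5,6} => REVISION
Constraint 2 (W + U = Z) on D(W)={2,5,6} D(U)={2,3,4,5} D(Z)={2,3,5,6}: W {2,5,6}->{2}; U {2,3,4,5}->{3,4}; Z {2,3,5,6}->{5,6} => REVISION
Constraint 3 (V + W = Z) on D(V)={3,4,5,6} D(W)={2} D(Z)={5,6}: V {3,4,5,6}->{3,4} => REVISION
Total revisions = 3

Answer: 3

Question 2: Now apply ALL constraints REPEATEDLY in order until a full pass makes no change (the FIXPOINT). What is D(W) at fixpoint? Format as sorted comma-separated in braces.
Answer: {}

Derivation:
pass 0 (initial): D(W)={2,5,6}
pass 1: U {2,3,4,5,6}->{3,4}; V {2,3,4,5,6}->{3,4}; W {2,5,6}->{2}; Z {2,3,5,6}->{5,6}
pass 2: U {3,4}->{3}; V {3,4}->{}; W {2}->{}; Z {5,6}->{}
pass 3: U {3}->{}
pass 4: no change
Fixpoint after 4 passes: D(W) = {}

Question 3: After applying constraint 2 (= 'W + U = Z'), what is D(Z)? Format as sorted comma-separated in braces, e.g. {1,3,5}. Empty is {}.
Constraint 1 (U < V) on D(U)={2,3,4,5,6} D(V)={2,3,4,5,6}: U {2,3,4,5,6}->{2,3,4,5}; V {2,3,4,5,6}->{3,4,5,6}
Constraint 2 (W + U = Z) on D(W)={2,5,6} D(U)={2,3,4,5} D(Z)={2,3,5,6}: W {2,5,6}->{2}; U {2,3,4,5}->{3,4}; Z {2,3,5,6}->{5,6}
So after constraint 2: D(Z) = {5,6}

Answer: {5,6}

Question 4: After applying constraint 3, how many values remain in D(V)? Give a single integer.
Constraint 1 (U < V) on D(U)={2,3,4,5,6} D(V)={2,3,4,5,6}: U {2,3,4,5,6}->{2,3,4,5}; V {2,3,4,5,6}->{3,4,5,6}
Constraint 2 (W + U = Z) on D(W)={2,5,6} D(U)={2,3,4,5} D(Z)={2,3,5,6}: W {2,5,6}->{2}; U {2,3,4,5}->{3,4}; Z {2,3,5,6}->{5,6}
Constraint 3 (V + W = Z) on D(V)={3,4,5,6} D(W)={2} D(Z)={5,6}: V {3,4,5,6}->{3,4}
So after constraint 3: D(V)={3,4}, size = 2

Answer: 2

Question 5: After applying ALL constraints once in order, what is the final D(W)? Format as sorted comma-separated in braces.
Constraint 1 (U < V) on D(U)={2,3,4,5,6} D(V)={2,3,4,5,6}: U {2,3,4,5,6}->{2,3,4,5}; V {2,3,4,5,6}->{3,4,5,6}
Constraint 2 (W + U = Z) on D(W)={2,5,6} D(U)={2,3,4,5} D(Z)={2,3,5,6}: W {2,5,6}->{2}; U {2,3,4,5}->{3,4}; Z {2,3,5,6}->{5,6}
Constraint 3 (V + W = Z) on D(V)={3,4,5,6} D(W)={2} D(Z)={5,6}: V {3,4,5,6}->{3,4}
So after all 3 constraints: D(W) = {2}

Answer: {2}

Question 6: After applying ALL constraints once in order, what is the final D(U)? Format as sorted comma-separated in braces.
Answer: {3,4}

Derivation:
Constraint 1 (U < V) on D(U)={2,3,4,5,6} D(V)={2,3,4,5,6}: U {2,3,4,5,6}->{2,3,4,5}; V {2,3,4,5,6}->{3,4,5,6}
Constraint 2 (W + U = Z) on D(W)={2,5,6} D(U)={2,3,4,5} D(Z)={2,3,5,6}: W {2,5,6}->{2}; U {2,3,4,5}->{3,4}; Z {2,3,5,6}->{5,6}
Constraint 3 (V + W = Z) on D(V)={3,4,5,6} D(W)={2} D(Z)={5,6}: V {3,4,5,6}->{3,4}
So after all 3 constraints: D(U) = {3,4}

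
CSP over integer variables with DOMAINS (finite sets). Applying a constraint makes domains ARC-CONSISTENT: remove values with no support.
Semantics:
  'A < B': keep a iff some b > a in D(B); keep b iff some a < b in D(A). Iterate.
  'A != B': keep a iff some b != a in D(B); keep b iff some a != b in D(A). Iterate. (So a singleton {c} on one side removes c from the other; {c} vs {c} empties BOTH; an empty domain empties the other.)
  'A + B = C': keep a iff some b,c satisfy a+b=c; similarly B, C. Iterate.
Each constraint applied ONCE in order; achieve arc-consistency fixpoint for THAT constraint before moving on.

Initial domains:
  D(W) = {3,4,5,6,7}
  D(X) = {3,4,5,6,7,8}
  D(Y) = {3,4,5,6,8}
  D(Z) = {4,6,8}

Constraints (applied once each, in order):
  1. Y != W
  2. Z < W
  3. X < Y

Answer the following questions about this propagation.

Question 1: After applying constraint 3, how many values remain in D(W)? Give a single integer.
Answer: 3

Derivation:
Constraint 1 (Y != W) on D(Y)={3,4,5,6,8} D(W)={3,4,5,6,7}: no change
Constraint 2 (Z < W) on D(Z)={4,6,8} D(W)={3,4,5,6,7}: Z {4,6,8}->{4,6}; W {3,4,5,6,7}->{5,6,7}
Constraint 3 (X < Y) on D(X)={3,4,5,6,7,8} D(Y)={3,4,5,6,8}: X {3,4,5,6,7,8}->{3,4,5,6,7}; Y {3,4,5,6,8}->{4,5,6,8}
So after constraint 3: D(W)={5,6,7}, size = 3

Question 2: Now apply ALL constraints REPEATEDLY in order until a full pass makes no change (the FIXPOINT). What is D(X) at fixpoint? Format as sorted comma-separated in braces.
Answer: {3,4,5,6,7}

Derivation:
pass 0 (initial): D(X)={3,4,5,6,7,8}
pass 1: W {3,4,5,6,7}->{5,6,7}; X {3,4,5,6,7,8}->{3,4,5,6,7}; Y {3,4,5,6,8}->{4,5,6,8}; Z {4,6,8}->{4,6}
pass 2: no change
Fixpoint after 2 passes: D(X) = {3,4,5,6,7}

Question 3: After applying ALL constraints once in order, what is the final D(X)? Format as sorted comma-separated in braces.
Constraint 1 (Y != W) on D(Y)={3,4,5,6,8} D(W)={3,4,5,6,7}: no change
Constraint 2 (Z < W) on D(Z)={4,6,8} D(W)={3,4,5,6,7}: Z {4,6,8}->{4,6}; W {3,4,5,6,7}->{5,6,7}
Constraint 3 (X < Y) on D(X)={3,4,5,6,7,8} D(Y)={3,4,5,6,8}: X {3,4,5,6,7,8}->{3,4,5,6,7}; Y {3,4,5,6,8}->{4,5,6,8}
So after all 3 constraints: D(X) = {3,4,5,6,7}

Answer: {3,4,5,6,7}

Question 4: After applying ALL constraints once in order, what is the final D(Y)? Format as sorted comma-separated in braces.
Answer: {4,5,6,8}

Derivation:
Constraint 1 (Y != W) on D(Y)={3,4,5,6,8} D(W)={3,4,5,6,7}: no change
Constraint 2 (Z < W) on D(Z)={4,6,8} D(W)={3,4,5,6,7}: Z {4,6,8}->{4,6}; W {3,4,5,6,7}->{5,6,7}
Constraint 3 (X < Y) on D(X)={3,4,5,6,7,8} D(Y)={3,4,5,6,8}: X {3,4,5,6,7,8}->{3,4,5,6,7}; Y {3,4,5,6,8}->{4,5,6,8}
So after all 3 constraints: D(Y) = {4,5,6,8}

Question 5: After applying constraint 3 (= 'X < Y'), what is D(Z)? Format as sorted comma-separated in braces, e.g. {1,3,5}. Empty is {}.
Constraint 1 (Y != W) on D(Y)={3,4,5,6,8} D(W)={3,4,5,6,7}: no change
Constraint 2 (Z < W) on D(Z)={4,6,8} D(W)={3,4,5,6,7}: Z {4,6,8}->{4,6}; W {3,4,5,6,7}->{5,6,7}
Constraint 3 (X < Y) on D(X)={3,4,5,6,7,8} D(Y)={3,4,5,6,8}: X {3,4,5,6,7,8}->{3,4,5,6,7}; Y {3,4,5,6,8}->{4,5,6,8}
So after constraint 3: D(Z) = {4,6}

Answer: {4,6}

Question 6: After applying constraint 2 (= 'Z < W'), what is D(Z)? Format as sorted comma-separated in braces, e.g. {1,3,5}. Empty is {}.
Answer: {4,6}

Derivation:
Constraint 1 (Y != W) on D(Y)={3,4,5,6,8} D(W)={3,4,5,6,7}: no change
Constraint 2 (Z < W) on D(Z)={4,6,8} D(W)={3,4,5,6,7}: Z {4,6,8}->{4,6}; W {3,4,5,6,7}->{5,6,7}
So after constraint 2: D(Z) = {4,6}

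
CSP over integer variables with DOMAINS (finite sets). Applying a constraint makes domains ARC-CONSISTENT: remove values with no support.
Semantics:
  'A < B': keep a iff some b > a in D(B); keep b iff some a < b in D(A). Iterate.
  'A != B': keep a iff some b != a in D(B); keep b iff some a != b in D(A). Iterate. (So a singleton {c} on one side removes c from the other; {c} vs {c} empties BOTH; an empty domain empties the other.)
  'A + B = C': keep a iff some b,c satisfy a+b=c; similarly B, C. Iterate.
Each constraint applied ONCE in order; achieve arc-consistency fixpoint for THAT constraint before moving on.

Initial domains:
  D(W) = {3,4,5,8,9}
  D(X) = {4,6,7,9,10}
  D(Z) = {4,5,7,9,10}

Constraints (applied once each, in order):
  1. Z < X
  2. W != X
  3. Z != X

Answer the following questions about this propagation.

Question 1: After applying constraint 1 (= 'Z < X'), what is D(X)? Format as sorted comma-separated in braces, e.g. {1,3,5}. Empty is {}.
Answer: {6,7,9,10}

Derivation:
Constraint 1 (Z < X) on D(Z)={4,5,7,9,10} D(X)={4,6,7,9,10}: Z {4,5,7,9,10}->{4,5,7,9}; X {4,6,7,9,10}->{6,7,9,10}
So after constraint 1: D(X) = {6,7,9,10}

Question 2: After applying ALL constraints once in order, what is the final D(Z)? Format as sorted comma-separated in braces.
Answer: {4,5,7,9}

Derivation:
Constraint 1 (Z < X) on D(Z)={4,5,7,9,10} D(X)={4,6,7,9,10}: Z {4,5,7,9,10}->{4,5,7,9}; X {4,6,7,9,10}->{6,7,9,10}
Constraint 2 (W != X) on D(W)={3,4,5,8,9} D(X)={6,7,9,10}: no change
Constraint 3 (Z != X) on D(Z)={4,5,7,9} D(X)={6,7,9,10}: no change
So after all 3 constraints: D(Z) = {4,5,7,9}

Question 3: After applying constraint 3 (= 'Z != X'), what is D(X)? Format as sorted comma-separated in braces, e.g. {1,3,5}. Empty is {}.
Constraint 1 (Z < X) on D(Z)={4,5,7,9,10} D(X)={4,6,7,9,10}: Z {4,5,7,9,10}->{4,5,7,9}; X {4,6,7,9,10}->{6,7,9,10}
Constraint 2 (W != X) on D(W)={3,4,5,8,9} D(X)={6,7,9,10}: no change
Constraint 3 (Z != X) on D(Z)={4,5,7,9} D(X)={6,7,9,10}: no change
So after constraint 3: D(X) = {6,7,9,10}

Answer: {6,7,9,10}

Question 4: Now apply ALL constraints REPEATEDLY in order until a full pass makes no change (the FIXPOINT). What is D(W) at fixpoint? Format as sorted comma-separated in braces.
pass 0 (initial): D(W)={3,4,5,8,9}
pass 1: X {4,6,7,9,10}->{6,7,9,10}; Z {4,5,7,9,10}->{4,5,7,9}
pass 2: no change
Fixpoint after 2 passes: D(W) = {3,4,5,8,9}

Answer: {3,4,5,8,9}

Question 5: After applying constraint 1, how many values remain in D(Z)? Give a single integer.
Answer: 4

Derivation:
Constraint 1 (Z < X) on D(Z)={4,5,7,9,10} D(X)={4,6,7,9,10}: Z {4,5,7,9,10}->{4,5,7,9}; X {4,6,7,9,10}->{6,7,9,10}
So after constraint 1: D(Z)={4,5,7,9}, size = 4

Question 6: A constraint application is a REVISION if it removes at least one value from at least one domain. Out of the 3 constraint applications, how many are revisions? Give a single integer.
Answer: 1

Derivation:
Constraint 1 (Z < X) on D(Z)={4,5,7,9,10} D(X)={4,6,7,9,10}: Z {4,5,7,9,10}->{4,5,7,9}; X {4,6,7,9,10}->{6,7,9,10} => REVISION
Constraint 2 (W != X) on D(W)={3,4,5,8,9} D(X)={6,7,9,10}: no change => not a revision
Constraint 3 (Z != X) on D(Z)={4,5,7,9} D(X)={6,7,9,10}: no change => not a revision
Total revisions = 1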